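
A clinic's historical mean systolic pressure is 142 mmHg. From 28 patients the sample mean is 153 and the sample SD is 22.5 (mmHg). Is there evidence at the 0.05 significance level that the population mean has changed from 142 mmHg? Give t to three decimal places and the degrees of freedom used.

t = 2.587, df = 27

H0: μ = 142; H1: μ ≠ 142 (one-sample t-test, two-sided).
t = (x̄ − μ₀)/(s/√n) = (153 − 142)/(22.5/√28) = 2.587
df = n − 1 = 27
Two-sided p-value ≈ 0.015
Since p ≈ 0.015 < α = 0.05, reject H0; the data support H1.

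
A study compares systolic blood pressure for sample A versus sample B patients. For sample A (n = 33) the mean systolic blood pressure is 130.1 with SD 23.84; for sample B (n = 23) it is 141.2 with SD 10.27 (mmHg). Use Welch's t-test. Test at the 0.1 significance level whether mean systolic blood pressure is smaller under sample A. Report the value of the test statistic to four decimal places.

Let group 1 = sample A, group 2 = sample B. H0: μ_1 = μ_2; H1: μ_1 < μ_2 (Welch's two-sample t-test, left-tailed).
t = (x̄_1 − x̄_2)/√(s_1²/n_1 + s_2²/n_2) = (130.1 − 141.2)/√(23.84²/33 + 10.27²/23) = -2.3769
Welch–Satterthwaite df ≈ 46.51
p-value = P(T ≤ -2.3769) ≈ 0.011
Since p ≈ 0.011 < α = 0.1, reject H0; the evidence is statistically significant.

-2.3769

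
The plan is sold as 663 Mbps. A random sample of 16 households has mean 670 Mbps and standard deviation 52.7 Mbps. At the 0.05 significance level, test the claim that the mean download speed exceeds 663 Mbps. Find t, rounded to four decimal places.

0.5313

H0: μ = 663; H1: μ > 663 (one-sample t-test, right-tailed).
t = (x̄ − μ₀)/(s/√n) = (670 − 663)/(52.7/√16) = 0.5313
df = n − 1 = 15
p-value = P(T ≥ 0.5313) ≈ 0.301
Since p ≈ 0.301 > α = 0.05, fail to reject H0; the evidence is not statistically significant.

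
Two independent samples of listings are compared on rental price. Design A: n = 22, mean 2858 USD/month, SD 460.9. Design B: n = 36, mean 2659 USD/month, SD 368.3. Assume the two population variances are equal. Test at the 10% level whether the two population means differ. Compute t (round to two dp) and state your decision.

t = 1.81; reject H0

Let group 1 = design A, group 2 = design B. H0: μ_1 = μ_2; H1: μ_1 ≠ μ_2 (two-sample pooled-variance t-test, two-sided).
s_p² = [(22−1)·460.9² + (36−1)·368.3²]/(22+36−2) = 164439
t = (2858 − 2659)/√[164439·(1/22 + 1/36)] = 1.81
df = n₁ + n₂ − 2 = 56
Two-sided p-value ≈ 0.0751
Since p ≈ 0.0751 < α = 0.1, reject H0; the evidence is statistically significant.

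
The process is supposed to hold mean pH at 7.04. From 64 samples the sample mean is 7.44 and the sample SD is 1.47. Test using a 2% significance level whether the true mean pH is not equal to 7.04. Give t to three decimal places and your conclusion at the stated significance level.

t = 2.177; fail to reject H0

H0: μ = 7.04; H1: μ ≠ 7.04 (one-sample t-test, two-sided).
t = (x̄ − μ₀)/(s/√n) = (7.44 − 7.04)/(1.47/√64) = 2.177
df = n − 1 = 63
Two-sided p-value ≈ 0.033
Since p ≈ 0.033 > α = 0.02, fail to reject H0; the data do not provide sufficient evidence against H0.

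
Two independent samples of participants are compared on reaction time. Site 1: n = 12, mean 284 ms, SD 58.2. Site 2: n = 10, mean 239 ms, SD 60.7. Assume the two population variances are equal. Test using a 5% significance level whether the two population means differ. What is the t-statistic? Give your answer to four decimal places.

Let group 1 = site 1, group 2 = site 2. H0: μ_1 = μ_2; H1: μ_1 ≠ μ_2 (two-sample pooled-variance t-test, two-sided).
s_p² = [(12−1)·58.2² + (10−1)·60.7²]/(12+10−2) = 3521
t = (284 − 239)/√[3521·(1/12 + 1/10)] = 1.7712
df = n₁ + n₂ − 2 = 20
Two-sided p-value ≈ 0.0918
Since p ≈ 0.0918 > α = 0.05, fail to reject H0; the data do not provide sufficient evidence against H0.

1.7712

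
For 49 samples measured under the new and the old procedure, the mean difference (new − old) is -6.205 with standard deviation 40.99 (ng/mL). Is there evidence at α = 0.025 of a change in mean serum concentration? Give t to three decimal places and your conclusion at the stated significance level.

t = -1.060; fail to reject H0

H0: μ_d = 0; H1: μ_d ≠ 0 (paired t-test on the differences, two-sided).
t = d̄/(s_d/√n) = -6.205/(40.99/√49) = -1.060
df = n − 1 = 48
Two-sided p-value ≈ 0.295
Since p ≈ 0.295 > α = 0.025, fail to reject H0; the data do not provide sufficient evidence against H0.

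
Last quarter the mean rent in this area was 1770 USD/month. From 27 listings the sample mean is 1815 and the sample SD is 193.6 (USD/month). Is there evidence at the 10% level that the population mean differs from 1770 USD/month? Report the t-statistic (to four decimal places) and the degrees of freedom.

t = 1.2078, df = 26

H0: μ = 1770; H1: μ ≠ 1770 (one-sample t-test, two-sided).
t = (x̄ − μ₀)/(s/√n) = (1815 − 1770)/(193.6/√27) = 1.2078
df = n − 1 = 26
Two-sided p-value ≈ 0.2380
Since p ≈ 0.2380 > α = 0.1, fail to reject H0; the evidence is not statistically significant.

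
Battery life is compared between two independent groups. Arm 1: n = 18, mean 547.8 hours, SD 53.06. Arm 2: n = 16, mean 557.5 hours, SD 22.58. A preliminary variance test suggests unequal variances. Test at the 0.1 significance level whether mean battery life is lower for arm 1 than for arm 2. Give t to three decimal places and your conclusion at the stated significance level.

t = -0.707; fail to reject H0

Let group 1 = arm 1, group 2 = arm 2. H0: μ_1 = μ_2; H1: μ_1 < μ_2 (Welch's two-sample t-test, left-tailed).
t = (x̄_1 − x̄_2)/√(s_1²/n_1 + s_2²/n_2) = (547.8 − 557.5)/√(53.06²/18 + 22.58²/16) = -0.707
Welch–Satterthwaite df ≈ 23.53
p-value = P(T ≤ -0.707) ≈ 0.2433
Since p ≈ 0.2433 > α = 0.1, fail to reject H0; the evidence is not statistically significant.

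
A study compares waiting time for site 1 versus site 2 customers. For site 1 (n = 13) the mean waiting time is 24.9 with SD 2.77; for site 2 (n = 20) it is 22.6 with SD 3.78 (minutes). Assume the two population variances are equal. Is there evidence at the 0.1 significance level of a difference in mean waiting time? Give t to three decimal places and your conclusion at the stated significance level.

Let group 1 = site 1, group 2 = site 2. H0: μ_1 = μ_2; H1: μ_1 ≠ μ_2 (two-sample pooled-variance t-test, two-sided).
s_p² = [(13−1)·2.77² + (20−1)·3.78²]/(13+20−2) = 11.7276
t = (24.9 − 22.6)/√[11.7276·(1/13 + 1/20)] = 1.885
df = n₁ + n₂ − 2 = 31
Two-sided p-value ≈ 0.0688
Since p ≈ 0.0688 < α = 0.1, reject H0; the data support H1.

t = 1.885; reject H0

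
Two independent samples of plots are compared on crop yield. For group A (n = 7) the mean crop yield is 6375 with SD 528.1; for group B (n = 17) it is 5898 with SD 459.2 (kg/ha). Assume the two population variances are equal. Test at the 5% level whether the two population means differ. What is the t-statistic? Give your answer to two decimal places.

Let group 1 = group A, group 2 = group B. H0: μ_1 = μ_2; H1: μ_1 ≠ μ_2 (two-sample pooled-variance t-test, two-sided).
s_p² = [(7−1)·528.1² + (17−1)·459.2²]/(7+17−2) = 229417
t = (6375 − 5898)/√[229417·(1/7 + 1/17)] = 2.22
df = n₁ + n₂ − 2 = 22
Two-sided p-value ≈ 0.0372
Since p ≈ 0.0372 < α = 0.05, reject H0; the data support H1.

2.22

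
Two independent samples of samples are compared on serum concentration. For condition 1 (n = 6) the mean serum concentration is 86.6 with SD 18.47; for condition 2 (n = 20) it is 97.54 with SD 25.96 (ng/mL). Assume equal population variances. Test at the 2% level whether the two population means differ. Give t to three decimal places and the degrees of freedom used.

t = -0.956, df = 24

Let group 1 = condition 1, group 2 = condition 2. H0: μ_1 = μ_2; H1: μ_1 ≠ μ_2 (two-sample pooled-variance t-test, two-sided).
s_p² = [(6−1)·18.47² + (20−1)·25.96²]/(6+20−2) = 604.592
t = (86.6 − 97.54)/√[604.592·(1/6 + 1/20)] = -0.956
df = n₁ + n₂ − 2 = 24
Two-sided p-value ≈ 0.349
Since p ≈ 0.349 > α = 0.02, fail to reject H0; the evidence is not statistically significant.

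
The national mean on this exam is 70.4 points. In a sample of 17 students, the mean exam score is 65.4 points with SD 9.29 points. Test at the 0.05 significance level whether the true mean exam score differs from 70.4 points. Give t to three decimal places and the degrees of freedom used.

H0: μ = 70.4; H1: μ ≠ 70.4 (one-sample t-test, two-sided).
t = (x̄ − μ₀)/(s/√n) = (65.4 − 70.4)/(9.29/√17) = -2.219
df = n − 1 = 16
Two-sided p-value ≈ 0.041
Since p ≈ 0.041 < α = 0.05, reject H0; the data support H1.

t = -2.219, df = 16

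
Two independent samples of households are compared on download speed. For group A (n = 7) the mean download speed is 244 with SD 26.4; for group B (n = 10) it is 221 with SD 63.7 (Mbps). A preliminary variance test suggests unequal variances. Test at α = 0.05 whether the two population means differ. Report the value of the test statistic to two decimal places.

1.02

Let group 1 = group A, group 2 = group B. H0: μ_1 = μ_2; H1: μ_1 ≠ μ_2 (Welch's two-sample t-test, two-sided).
t = (x̄_1 − x̄_2)/√(s_1²/n_1 + s_2²/n_2) = (244 − 221)/√(26.4²/7 + 63.7²/10) = 1.02
Welch–Satterthwaite df ≈ 12.80
Two-sided p-value ≈ 0.3252
Since p ≈ 0.3252 > α = 0.05, fail to reject H0; the data do not provide sufficient evidence against H0.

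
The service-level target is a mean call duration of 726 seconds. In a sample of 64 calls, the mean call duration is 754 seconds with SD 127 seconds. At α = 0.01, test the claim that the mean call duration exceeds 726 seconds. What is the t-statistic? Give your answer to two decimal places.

1.76

H0: μ = 726; H1: μ > 726 (one-sample t-test, right-tailed).
t = (x̄ − μ₀)/(s/√n) = (754 − 726)/(127/√64) = 1.76
df = n − 1 = 63
p-value = P(T ≥ 1.76) ≈ 0.041
Since p ≈ 0.041 > α = 0.01, fail to reject H0; the data do not provide sufficient evidence against H0.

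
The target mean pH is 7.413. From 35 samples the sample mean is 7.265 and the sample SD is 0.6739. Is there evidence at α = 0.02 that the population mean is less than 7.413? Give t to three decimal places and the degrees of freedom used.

t = -1.299, df = 34

H0: μ = 7.413; H1: μ < 7.413 (one-sample t-test, left-tailed).
t = (x̄ − μ₀)/(s/√n) = (7.265 − 7.413)/(0.6739/√35) = -1.299
df = n − 1 = 34
p-value = P(T ≤ -1.299) ≈ 0.1013
Since p ≈ 0.1013 > α = 0.02, fail to reject H0; the evidence is not statistically significant.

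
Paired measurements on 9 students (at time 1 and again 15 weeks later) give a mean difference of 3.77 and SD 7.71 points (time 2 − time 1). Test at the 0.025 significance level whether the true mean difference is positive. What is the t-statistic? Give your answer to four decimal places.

H0: μ_d = 0; H1: μ_d > 0 (paired t-test on the differences, right-tailed).
t = d̄/(s_d/√n) = 3.77/(7.71/√9) = 1.4669
df = n − 1 = 8
p-value = P(T ≥ 1.4669) ≈ 0.090
Since p ≈ 0.090 > α = 0.025, fail to reject H0; the evidence is not statistically significant.

1.4669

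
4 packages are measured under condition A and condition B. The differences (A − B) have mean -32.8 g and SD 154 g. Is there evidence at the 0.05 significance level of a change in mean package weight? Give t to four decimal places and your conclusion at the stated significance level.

H0: μ_d = 0; H1: μ_d ≠ 0 (paired t-test on the differences, two-sided).
t = d̄/(s_d/√n) = -32.8/(154/√4) = -0.4260
df = n − 1 = 3
Two-sided p-value ≈ 0.699
Since p ≈ 0.699 > α = 0.05, fail to reject H0; the data do not provide sufficient evidence against H0.

t = -0.4260; fail to reject H0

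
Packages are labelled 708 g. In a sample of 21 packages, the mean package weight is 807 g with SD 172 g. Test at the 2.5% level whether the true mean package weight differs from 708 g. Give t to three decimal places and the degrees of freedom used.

H0: μ = 708; H1: μ ≠ 708 (one-sample t-test, two-sided).
t = (x̄ − μ₀)/(s/√n) = (807 − 708)/(172/√21) = 2.638
df = n − 1 = 20
Two-sided p-value ≈ 0.0158
Since p ≈ 0.0158 < α = 0.025, reject H0; the evidence is statistically significant.

t = 2.638, df = 20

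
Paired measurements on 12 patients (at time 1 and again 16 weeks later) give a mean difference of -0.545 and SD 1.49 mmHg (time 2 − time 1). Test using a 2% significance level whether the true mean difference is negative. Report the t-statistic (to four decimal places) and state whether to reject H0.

t = -1.2671; fail to reject H0

H0: μ_d = 0; H1: μ_d < 0 (paired t-test on the differences, left-tailed).
t = d̄/(s_d/√n) = -0.545/(1.49/√12) = -1.2671
df = n − 1 = 11
p-value = P(T ≤ -1.2671) ≈ 0.1156
Since p ≈ 0.1156 > α = 0.02, fail to reject H0; the data do not provide sufficient evidence against H0.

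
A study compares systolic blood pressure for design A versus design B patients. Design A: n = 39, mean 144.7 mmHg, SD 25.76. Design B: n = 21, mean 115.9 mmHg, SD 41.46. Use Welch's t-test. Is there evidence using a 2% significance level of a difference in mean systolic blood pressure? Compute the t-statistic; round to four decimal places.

Let group 1 = design A, group 2 = design B. H0: μ_1 = μ_2; H1: μ_1 ≠ μ_2 (Welch's two-sample t-test, two-sided).
t = (x̄_1 − x̄_2)/√(s_1²/n_1 + s_2²/n_2) = (144.7 − 115.9)/√(25.76²/39 + 41.46²/21) = 2.8964
Welch–Satterthwaite df ≈ 28.53
Two-sided p-value ≈ 0.0072
Since p ≈ 0.0072 < α = 0.02, reject H0; the evidence is statistically significant.

2.8964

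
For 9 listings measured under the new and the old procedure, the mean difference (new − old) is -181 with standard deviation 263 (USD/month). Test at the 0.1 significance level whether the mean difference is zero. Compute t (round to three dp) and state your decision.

H0: μ_d = 0; H1: μ_d ≠ 0 (paired t-test on the differences, two-sided).
t = d̄/(s_d/√n) = -181/(263/√9) = -2.065
df = n − 1 = 8
Two-sided p-value ≈ 0.0728
Since p ≈ 0.0728 < α = 0.1, reject H0; the data support H1.

t = -2.065; reject H0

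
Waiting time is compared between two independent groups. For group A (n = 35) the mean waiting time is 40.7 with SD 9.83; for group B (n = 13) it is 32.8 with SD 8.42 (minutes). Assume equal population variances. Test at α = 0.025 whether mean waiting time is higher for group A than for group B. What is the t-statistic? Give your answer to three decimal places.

2.565

Let group 1 = group A, group 2 = group B. H0: μ_1 = μ_2; H1: μ_1 > μ_2 (two-sample pooled-variance t-test, right-tailed).
s_p² = [(35−1)·9.83² + (13−1)·8.42²]/(35+13−2) = 89.9161
t = (40.7 − 32.8)/√[89.9161·(1/35 + 1/13)] = 2.565
df = n₁ + n₂ − 2 = 46
p-value = P(T ≥ 2.565) ≈ 0.0068
Since p ≈ 0.0068 < α = 0.025, reject H0; the evidence is statistically significant.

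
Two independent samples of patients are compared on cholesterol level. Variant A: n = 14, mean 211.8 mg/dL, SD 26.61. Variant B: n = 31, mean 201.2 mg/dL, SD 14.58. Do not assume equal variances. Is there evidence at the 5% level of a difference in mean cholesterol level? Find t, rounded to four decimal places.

1.3987

Let group 1 = variant A, group 2 = variant B. H0: μ_1 = μ_2; H1: μ_1 ≠ μ_2 (Welch's two-sample t-test, two-sided).
t = (x̄_1 − x̄_2)/√(s_1²/n_1 + s_2²/n_2) = (211.8 − 201.2)/√(26.61²/14 + 14.58²/31) = 1.3987
Welch–Satterthwaite df ≈ 16.63
Two-sided p-value ≈ 0.180
Since p ≈ 0.180 > α = 0.05, fail to reject H0; the evidence is not statistically significant.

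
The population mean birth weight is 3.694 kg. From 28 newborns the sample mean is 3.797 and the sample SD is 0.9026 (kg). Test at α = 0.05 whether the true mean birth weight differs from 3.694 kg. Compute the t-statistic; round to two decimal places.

0.60

H0: μ = 3.694; H1: μ ≠ 3.694 (one-sample t-test, two-sided).
t = (x̄ − μ₀)/(s/√n) = (3.797 − 3.694)/(0.9026/√28) = 0.60
df = n − 1 = 27
Two-sided p-value ≈ 0.551
Since p ≈ 0.551 > α = 0.05, fail to reject H0; the data do not provide sufficient evidence against H0.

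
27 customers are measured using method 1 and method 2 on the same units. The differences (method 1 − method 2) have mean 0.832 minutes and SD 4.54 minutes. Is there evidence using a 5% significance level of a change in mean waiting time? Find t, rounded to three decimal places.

0.952

H0: μ_d = 0; H1: μ_d ≠ 0 (paired t-test on the differences, two-sided).
t = d̄/(s_d/√n) = 0.832/(4.54/√27) = 0.952
df = n − 1 = 26
Two-sided p-value ≈ 0.3497
Since p ≈ 0.3497 > α = 0.05, fail to reject H0; the evidence is not statistically significant.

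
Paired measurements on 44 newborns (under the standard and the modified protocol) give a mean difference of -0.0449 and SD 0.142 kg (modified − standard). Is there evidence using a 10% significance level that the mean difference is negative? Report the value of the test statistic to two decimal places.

-2.10

H0: μ_d = 0; H1: μ_d < 0 (paired t-test on the differences, left-tailed).
t = d̄/(s_d/√n) = -0.0449/(0.142/√44) = -2.10
df = n − 1 = 43
p-value = P(T ≤ -2.10) ≈ 0.0209
Since p ≈ 0.0209 < α = 0.1, reject H0; the evidence is statistically significant.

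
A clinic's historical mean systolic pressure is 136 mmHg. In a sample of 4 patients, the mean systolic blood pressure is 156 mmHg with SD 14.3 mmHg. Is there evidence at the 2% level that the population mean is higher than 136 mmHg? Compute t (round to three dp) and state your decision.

H0: μ = 136; H1: μ > 136 (one-sample t-test, right-tailed).
t = (x̄ − μ₀)/(s/√n) = (156 − 136)/(14.3/√4) = 2.797
df = n − 1 = 3
p-value = P(T ≥ 2.797) ≈ 0.034
Since p ≈ 0.034 > α = 0.02, fail to reject H0; the evidence is not statistically significant.

t = 2.797; fail to reject H0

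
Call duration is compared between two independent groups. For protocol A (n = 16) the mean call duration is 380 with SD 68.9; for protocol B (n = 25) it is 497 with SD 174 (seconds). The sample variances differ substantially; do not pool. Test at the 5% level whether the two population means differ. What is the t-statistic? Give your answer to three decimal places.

Let group 1 = protocol A, group 2 = protocol B. H0: μ_1 = μ_2; H1: μ_1 ≠ μ_2 (Welch's two-sample t-test, two-sided).
t = (x̄_1 − x̄_2)/√(s_1²/n_1 + s_2²/n_2) = (380 − 497)/√(68.9²/16 + 174²/25) = -3.013
Welch–Satterthwaite df ≈ 33.94
Two-sided p-value ≈ 0.0049
Since p ≈ 0.0049 < α = 0.05, reject H0; the evidence is statistically significant.

-3.013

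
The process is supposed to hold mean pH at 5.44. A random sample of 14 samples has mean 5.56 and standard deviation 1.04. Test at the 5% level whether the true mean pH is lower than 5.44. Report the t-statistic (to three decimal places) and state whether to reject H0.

t = 0.432; fail to reject H0

H0: μ = 5.44; H1: μ < 5.44 (one-sample t-test, left-tailed).
t = (x̄ − μ₀)/(s/√n) = (5.56 − 5.44)/(1.04/√14) = 0.432
df = n − 1 = 13
p-value = P(T ≤ 0.432) ≈ 0.663
Since p ≈ 0.663 > α = 0.05, fail to reject H0; the data do not provide sufficient evidence against H0.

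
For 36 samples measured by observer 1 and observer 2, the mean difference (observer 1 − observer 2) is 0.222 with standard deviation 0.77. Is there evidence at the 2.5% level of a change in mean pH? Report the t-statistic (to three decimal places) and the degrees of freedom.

H0: μ_d = 0; H1: μ_d ≠ 0 (paired t-test on the differences, two-sided).
t = d̄/(s_d/√n) = 0.222/(0.77/√36) = 1.730
df = n − 1 = 35
Two-sided p-value ≈ 0.0925
Since p ≈ 0.0925 > α = 0.025, fail to reject H0; the evidence is not statistically significant.

t = 1.730, df = 35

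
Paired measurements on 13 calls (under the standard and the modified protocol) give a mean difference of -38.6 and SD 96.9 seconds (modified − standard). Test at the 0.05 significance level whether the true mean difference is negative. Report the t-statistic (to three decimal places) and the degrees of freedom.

t = -1.436, df = 12

H0: μ_d = 0; H1: μ_d < 0 (paired t-test on the differences, left-tailed).
t = d̄/(s_d/√n) = -38.6/(96.9/√13) = -1.436
df = n − 1 = 12
p-value = P(T ≤ -1.436) ≈ 0.0882
Since p ≈ 0.0882 > α = 0.05, fail to reject H0; the data do not provide sufficient evidence against H0.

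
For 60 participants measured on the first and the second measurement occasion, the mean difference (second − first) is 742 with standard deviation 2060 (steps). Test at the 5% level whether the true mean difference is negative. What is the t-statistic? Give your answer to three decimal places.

H0: μ_d = 0; H1: μ_d < 0 (paired t-test on the differences, left-tailed).
t = d̄/(s_d/√n) = 742/(2060/√60) = 2.790
df = n − 1 = 59
p-value = P(T ≤ 2.790) ≈ 0.9965
Since p ≈ 0.9965 > α = 0.05, fail to reject H0; the evidence is not statistically significant.

2.790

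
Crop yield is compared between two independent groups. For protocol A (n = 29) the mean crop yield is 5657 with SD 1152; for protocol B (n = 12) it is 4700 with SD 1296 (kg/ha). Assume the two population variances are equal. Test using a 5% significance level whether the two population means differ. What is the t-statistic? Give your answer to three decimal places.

Let group 1 = protocol A, group 2 = protocol B. H0: μ_1 = μ_2; H1: μ_1 ≠ μ_2 (two-sample pooled-variance t-test, two-sided).
s_p² = [(29−1)·1152² + (12−1)·1296²]/(29+12−2) = 1426530
t = (5657 − 4700)/√[1426530·(1/29 + 1/12)] = 2.334
df = n₁ + n₂ − 2 = 39
Two-sided p-value ≈ 0.025
Since p ≈ 0.025 < α = 0.05, reject H0; the evidence is statistically significant.

2.334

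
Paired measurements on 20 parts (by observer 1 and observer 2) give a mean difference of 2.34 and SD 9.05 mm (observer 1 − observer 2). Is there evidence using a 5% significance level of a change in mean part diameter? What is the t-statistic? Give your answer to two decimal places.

1.16

H0: μ_d = 0; H1: μ_d ≠ 0 (paired t-test on the differences, two-sided).
t = d̄/(s_d/√n) = 2.34/(9.05/√20) = 1.16
df = n − 1 = 19
Two-sided p-value ≈ 0.262
Since p ≈ 0.262 > α = 0.05, fail to reject H0; the data do not provide sufficient evidence against H0.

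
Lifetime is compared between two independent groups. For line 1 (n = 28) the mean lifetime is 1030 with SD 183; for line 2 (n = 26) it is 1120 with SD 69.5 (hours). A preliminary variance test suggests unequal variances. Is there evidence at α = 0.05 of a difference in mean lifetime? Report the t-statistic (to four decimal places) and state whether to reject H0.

t = -2.4211; reject H0

Let group 1 = line 1, group 2 = line 2. H0: μ_1 = μ_2; H1: μ_1 ≠ μ_2 (Welch's two-sample t-test, two-sided).
t = (x̄_1 − x̄_2)/√(s_1²/n_1 + s_2²/n_2) = (1030 − 1120)/√(183²/28 + 69.5²/26) = -2.4211
Welch–Satterthwaite df ≈ 35.12
Two-sided p-value ≈ 0.021
Since p ≈ 0.021 < α = 0.05, reject H0; the data support H1.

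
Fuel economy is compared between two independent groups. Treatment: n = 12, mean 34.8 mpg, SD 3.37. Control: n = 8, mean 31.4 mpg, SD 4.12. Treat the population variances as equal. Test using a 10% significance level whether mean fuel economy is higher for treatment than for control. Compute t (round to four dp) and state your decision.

t = 2.0243; reject H0

Let group 1 = treatment, group 2 = control. H0: μ_1 = μ_2; H1: μ_1 > μ_2 (two-sample pooled-variance t-test, right-tailed).
s_p² = [(12−1)·3.37² + (8−1)·4.12²]/(12+8−2) = 13.5415
t = (34.8 − 31.4)/√[13.5415·(1/12 + 1/8)] = 2.0243
df = n₁ + n₂ − 2 = 18
p-value = P(T ≥ 2.0243) ≈ 0.0290
Since p ≈ 0.0290 < α = 0.1, reject H0; the evidence is statistically significant.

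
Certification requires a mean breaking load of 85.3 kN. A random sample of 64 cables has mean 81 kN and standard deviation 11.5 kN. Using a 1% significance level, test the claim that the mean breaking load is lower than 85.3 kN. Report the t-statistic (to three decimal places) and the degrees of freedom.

t = -2.991, df = 63

H0: μ = 85.3; H1: μ < 85.3 (one-sample t-test, left-tailed).
t = (x̄ − μ₀)/(s/√n) = (81 − 85.3)/(11.5/√64) = -2.991
df = n − 1 = 63
p-value = P(T ≤ -2.991) ≈ 0.0020
Since p ≈ 0.0020 < α = 0.01, reject H0; the data support H1.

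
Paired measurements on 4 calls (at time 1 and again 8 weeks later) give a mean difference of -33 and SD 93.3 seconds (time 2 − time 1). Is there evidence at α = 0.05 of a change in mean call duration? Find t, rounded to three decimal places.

-0.707

H0: μ_d = 0; H1: μ_d ≠ 0 (paired t-test on the differences, two-sided).
t = d̄/(s_d/√n) = -33/(93.3/√4) = -0.707
df = n − 1 = 3
Two-sided p-value ≈ 0.5303
Since p ≈ 0.5303 > α = 0.05, fail to reject H0; the evidence is not statistically significant.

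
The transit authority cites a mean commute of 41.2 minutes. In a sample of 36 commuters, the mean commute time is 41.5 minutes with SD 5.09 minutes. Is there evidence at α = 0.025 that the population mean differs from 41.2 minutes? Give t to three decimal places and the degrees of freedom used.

t = 0.354, df = 35

H0: μ = 41.2; H1: μ ≠ 41.2 (one-sample t-test, two-sided).
t = (x̄ − μ₀)/(s/√n) = (41.5 − 41.2)/(5.09/√36) = 0.354
df = n − 1 = 35
Two-sided p-value ≈ 0.7257
Since p ≈ 0.7257 > α = 0.025, fail to reject H0; the data do not provide sufficient evidence against H0.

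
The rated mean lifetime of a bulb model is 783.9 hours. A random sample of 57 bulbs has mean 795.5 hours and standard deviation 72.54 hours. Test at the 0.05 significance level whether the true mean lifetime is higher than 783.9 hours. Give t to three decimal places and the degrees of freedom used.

H0: μ = 783.9; H1: μ > 783.9 (one-sample t-test, right-tailed).
t = (x̄ − μ₀)/(s/√n) = (795.5 − 783.9)/(72.54/√57) = 1.207
df = n − 1 = 56
p-value = P(T ≥ 1.207) ≈ 0.116
Since p ≈ 0.116 > α = 0.05, fail to reject H0; the data do not provide sufficient evidence against H0.

t = 1.207, df = 56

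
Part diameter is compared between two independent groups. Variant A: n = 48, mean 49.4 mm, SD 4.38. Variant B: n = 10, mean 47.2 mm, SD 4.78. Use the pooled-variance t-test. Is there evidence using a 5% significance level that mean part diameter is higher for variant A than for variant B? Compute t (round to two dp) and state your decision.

Let group 1 = variant A, group 2 = variant B. H0: μ_1 = μ_2; H1: μ_1 > μ_2 (two-sample pooled-variance t-test, right-tailed).
s_p² = [(48−1)·4.38² + (10−1)·4.78²]/(48+10−2) = 19.7733
t = (49.4 − 47.2)/√[19.7733·(1/48 + 1/10)] = 1.42
df = n₁ + n₂ − 2 = 56
p-value = P(T ≥ 1.42) ≈ 0.080
Since p ≈ 0.080 > α = 0.05, fail to reject H0; the data do not provide sufficient evidence against H0.

t = 1.42; fail to reject H0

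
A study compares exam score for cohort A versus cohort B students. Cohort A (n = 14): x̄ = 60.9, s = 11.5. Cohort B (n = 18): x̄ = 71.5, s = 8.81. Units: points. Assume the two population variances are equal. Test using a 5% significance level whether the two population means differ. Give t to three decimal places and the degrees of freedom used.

Let group 1 = cohort A, group 2 = cohort B. H0: μ_1 = μ_2; H1: μ_1 ≠ μ_2 (two-sample pooled-variance t-test, two-sided).
s_p² = [(14−1)·11.5² + (18−1)·8.81²]/(14+18−2) = 101.291
t = (60.9 − 71.5)/√[101.291·(1/14 + 1/18)] = -2.956
df = n₁ + n₂ − 2 = 30
Two-sided p-value ≈ 0.0060
Since p ≈ 0.0060 < α = 0.05, reject H0; the evidence is statistically significant.

t = -2.956, df = 30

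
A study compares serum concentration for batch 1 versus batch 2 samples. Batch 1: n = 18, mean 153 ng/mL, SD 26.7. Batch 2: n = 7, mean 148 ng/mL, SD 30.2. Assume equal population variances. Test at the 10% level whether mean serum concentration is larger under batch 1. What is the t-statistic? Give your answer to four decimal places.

Let group 1 = batch 1, group 2 = batch 2. H0: μ_1 = μ_2; H1: μ_1 > μ_2 (two-sample pooled-variance t-test, right-tailed).
s_p² = [(18−1)·26.7² + (7−1)·30.2²]/(18+7−2) = 764.842
t = (153 − 148)/√[764.842·(1/18 + 1/7)] = 0.4059
df = n₁ + n₂ − 2 = 23
p-value = P(T ≥ 0.4059) ≈ 0.344
Since p ≈ 0.344 > α = 0.1, fail to reject H0; the evidence is not statistically significant.

0.4059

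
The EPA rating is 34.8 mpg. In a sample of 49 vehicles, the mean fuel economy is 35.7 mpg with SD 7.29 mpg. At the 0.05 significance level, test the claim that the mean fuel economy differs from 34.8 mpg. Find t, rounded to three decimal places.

0.864

H0: μ = 34.8; H1: μ ≠ 34.8 (one-sample t-test, two-sided).
t = (x̄ − μ₀)/(s/√n) = (35.7 − 34.8)/(7.29/√49) = 0.864
df = n − 1 = 48
Two-sided p-value ≈ 0.392
Since p ≈ 0.392 > α = 0.05, fail to reject H0; the evidence is not statistically significant.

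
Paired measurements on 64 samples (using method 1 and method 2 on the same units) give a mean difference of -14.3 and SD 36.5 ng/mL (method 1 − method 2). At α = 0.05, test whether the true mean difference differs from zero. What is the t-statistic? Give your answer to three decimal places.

H0: μ_d = 0; H1: μ_d ≠ 0 (paired t-test on the differences, two-sided).
t = d̄/(s_d/√n) = -14.3/(36.5/√64) = -3.134
df = n − 1 = 63
Two-sided p-value ≈ 0.003
Since p ≈ 0.003 < α = 0.05, reject H0; the data support H1.

-3.134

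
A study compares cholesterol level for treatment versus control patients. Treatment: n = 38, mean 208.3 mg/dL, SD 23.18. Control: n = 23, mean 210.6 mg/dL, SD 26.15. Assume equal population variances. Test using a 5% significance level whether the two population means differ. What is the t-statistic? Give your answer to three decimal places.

Let group 1 = treatment, group 2 = control. H0: μ_1 = μ_2; H1: μ_1 ≠ μ_2 (two-sample pooled-variance t-test, two-sided).
s_p² = [(38−1)·23.18² + (23−1)·26.15²]/(38+23−2) = 591.943
t = (208.3 − 210.6)/√[591.943·(1/38 + 1/23)] = -0.358
df = n₁ + n₂ − 2 = 59
Two-sided p-value ≈ 0.7217
Since p ≈ 0.7217 > α = 0.05, fail to reject H0; the data do not provide sufficient evidence against H0.

-0.358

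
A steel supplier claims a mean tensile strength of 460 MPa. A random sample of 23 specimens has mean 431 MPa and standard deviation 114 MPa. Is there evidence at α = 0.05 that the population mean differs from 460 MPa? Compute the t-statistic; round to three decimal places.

H0: μ = 460; H1: μ ≠ 460 (one-sample t-test, two-sided).
t = (x̄ − μ₀)/(s/√n) = (431 − 460)/(114/√23) = -1.220
df = n − 1 = 22
Two-sided p-value ≈ 0.235
Since p ≈ 0.235 > α = 0.05, fail to reject H0; the evidence is not statistically significant.

-1.220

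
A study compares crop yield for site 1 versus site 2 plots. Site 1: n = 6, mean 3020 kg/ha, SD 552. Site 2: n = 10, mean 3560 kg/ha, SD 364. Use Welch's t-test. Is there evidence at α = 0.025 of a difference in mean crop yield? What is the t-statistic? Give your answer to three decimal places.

-2.134

Let group 1 = site 1, group 2 = site 2. H0: μ_1 = μ_2; H1: μ_1 ≠ μ_2 (Welch's two-sample t-test, two-sided).
t = (x̄_1 − x̄_2)/√(s_1²/n_1 + s_2²/n_2) = (3020 − 3560)/√(552²/6 + 364²/10) = -2.134
Welch–Satterthwaite df ≈ 7.66
Two-sided p-value ≈ 0.067
Since p ≈ 0.067 > α = 0.025, fail to reject H0; the evidence is not statistically significant.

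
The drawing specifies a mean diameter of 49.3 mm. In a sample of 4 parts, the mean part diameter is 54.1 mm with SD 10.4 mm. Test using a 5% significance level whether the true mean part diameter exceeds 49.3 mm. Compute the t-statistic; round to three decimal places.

0.923

H0: μ = 49.3; H1: μ > 49.3 (one-sample t-test, right-tailed).
t = (x̄ − μ₀)/(s/√n) = (54.1 − 49.3)/(10.4/√4) = 0.923
df = n − 1 = 3
p-value = P(T ≥ 0.923) ≈ 0.2120
Since p ≈ 0.2120 > α = 0.05, fail to reject H0; the evidence is not statistically significant.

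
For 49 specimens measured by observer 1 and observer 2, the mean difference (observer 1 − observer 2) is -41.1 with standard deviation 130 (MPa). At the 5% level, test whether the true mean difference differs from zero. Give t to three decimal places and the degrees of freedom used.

t = -2.213, df = 48

H0: μ_d = 0; H1: μ_d ≠ 0 (paired t-test on the differences, two-sided).
t = d̄/(s_d/√n) = -41.1/(130/√49) = -2.213
df = n − 1 = 48
Two-sided p-value ≈ 0.0317
Since p ≈ 0.0317 < α = 0.05, reject H0; the data support H1.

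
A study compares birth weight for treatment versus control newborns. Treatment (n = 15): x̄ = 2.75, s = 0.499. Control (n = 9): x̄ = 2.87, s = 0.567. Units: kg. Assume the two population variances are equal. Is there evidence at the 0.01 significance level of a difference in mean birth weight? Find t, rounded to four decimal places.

-0.5424

Let group 1 = treatment, group 2 = control. H0: μ_1 = μ_2; H1: μ_1 ≠ μ_2 (two-sample pooled-variance t-test, two-sided).
s_p² = [(15−1)·0.499² + (9−1)·0.567²]/(15+9−2) = 0.27536
t = (2.75 − 2.87)/√[0.27536·(1/15 + 1/9)] = -0.5424
df = n₁ + n₂ − 2 = 22
Two-sided p-value ≈ 0.593
Since p ≈ 0.593 > α = 0.01, fail to reject H0; the data do not provide sufficient evidence against H0.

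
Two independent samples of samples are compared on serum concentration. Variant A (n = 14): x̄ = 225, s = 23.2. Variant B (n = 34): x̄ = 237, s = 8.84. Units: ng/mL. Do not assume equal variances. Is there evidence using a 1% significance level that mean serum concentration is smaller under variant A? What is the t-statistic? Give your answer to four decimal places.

Let group 1 = variant A, group 2 = variant B. H0: μ_1 = μ_2; H1: μ_1 < μ_2 (Welch's two-sample t-test, left-tailed).
t = (x̄_1 − x̄_2)/√(s_1²/n_1 + s_2²/n_2) = (225 − 237)/√(23.2²/14 + 8.84²/34) = -1.8800
Welch–Satterthwaite df ≈ 14.58
p-value = P(T ≤ -1.8800) ≈ 0.0401
Since p ≈ 0.0401 > α = 0.01, fail to reject H0; the evidence is not statistically significant.

-1.8800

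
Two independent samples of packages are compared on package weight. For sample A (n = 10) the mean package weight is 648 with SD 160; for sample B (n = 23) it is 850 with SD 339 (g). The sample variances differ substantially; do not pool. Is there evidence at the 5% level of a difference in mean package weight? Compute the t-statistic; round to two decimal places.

Let group 1 = sample A, group 2 = sample B. H0: μ_1 = μ_2; H1: μ_1 ≠ μ_2 (Welch's two-sample t-test, two-sided).
t = (x̄_1 − x̄_2)/√(s_1²/n_1 + s_2²/n_2) = (648 − 850)/√(160²/10 + 339²/23) = -2.32
Welch–Satterthwaite df ≈ 30.65
Two-sided p-value ≈ 0.027
Since p ≈ 0.027 < α = 0.05, reject H0; the data support H1.

-2.32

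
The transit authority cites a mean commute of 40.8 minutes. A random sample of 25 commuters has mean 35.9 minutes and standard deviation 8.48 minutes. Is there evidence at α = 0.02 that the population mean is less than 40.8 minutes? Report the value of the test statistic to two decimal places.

-2.89

H0: μ = 40.8; H1: μ < 40.8 (one-sample t-test, left-tailed).
t = (x̄ − μ₀)/(s/√n) = (35.9 − 40.8)/(8.48/√25) = -2.89
df = n − 1 = 24
p-value = P(T ≤ -2.89) ≈ 0.004
Since p ≈ 0.004 < α = 0.02, reject H0; the evidence is statistically significant.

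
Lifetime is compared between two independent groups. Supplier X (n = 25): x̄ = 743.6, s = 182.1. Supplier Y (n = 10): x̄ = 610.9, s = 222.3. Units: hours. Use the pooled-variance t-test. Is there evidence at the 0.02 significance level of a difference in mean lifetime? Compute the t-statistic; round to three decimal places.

1.829

Let group 1 = supplier X, group 2 = supplier Y. H0: μ_1 = μ_2; H1: μ_1 ≠ μ_2 (two-sample pooled-variance t-test, two-sided).
s_p² = [(25−1)·182.1² + (10−1)·222.3²]/(25+10−2) = 37594.1
t = (743.6 − 610.9)/√[37594.1·(1/25 + 1/10)] = 1.829
df = n₁ + n₂ − 2 = 33
Two-sided p-value ≈ 0.0764
Since p ≈ 0.0764 > α = 0.02, fail to reject H0; the data do not provide sufficient evidence against H0.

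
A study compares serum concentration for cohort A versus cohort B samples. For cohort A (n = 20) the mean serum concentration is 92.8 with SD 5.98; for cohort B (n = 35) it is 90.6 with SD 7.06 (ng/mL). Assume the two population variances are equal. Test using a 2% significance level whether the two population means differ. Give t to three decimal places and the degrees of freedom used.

t = 1.173, df = 53

Let group 1 = cohort A, group 2 = cohort B. H0: μ_1 = μ_2; H1: μ_1 ≠ μ_2 (two-sample pooled-variance t-test, two-sided).
s_p² = [(20−1)·5.98² + (35−1)·7.06²]/(20+35−2) = 44.7949
t = (92.8 − 90.6)/√[44.7949·(1/20 + 1/35)] = 1.173
df = n₁ + n₂ − 2 = 53
Two-sided p-value ≈ 0.246
Since p ≈ 0.246 > α = 0.02, fail to reject H0; the data do not provide sufficient evidence against H0.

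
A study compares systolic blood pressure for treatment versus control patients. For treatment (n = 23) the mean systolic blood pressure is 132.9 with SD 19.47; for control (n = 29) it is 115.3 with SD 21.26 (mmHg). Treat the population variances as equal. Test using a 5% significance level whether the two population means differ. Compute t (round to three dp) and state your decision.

t = 3.076; reject H0

Let group 1 = treatment, group 2 = control. H0: μ_1 = μ_2; H1: μ_1 ≠ μ_2 (two-sample pooled-variance t-test, two-sided).
s_p² = [(23−1)·19.47² + (29−1)·21.26²]/(23+29−2) = 419.909
t = (132.9 − 115.3)/√[419.909·(1/23 + 1/29)] = 3.076
df = n₁ + n₂ − 2 = 50
Two-sided p-value ≈ 0.003
Since p ≈ 0.003 < α = 0.05, reject H0; the evidence is statistically significant.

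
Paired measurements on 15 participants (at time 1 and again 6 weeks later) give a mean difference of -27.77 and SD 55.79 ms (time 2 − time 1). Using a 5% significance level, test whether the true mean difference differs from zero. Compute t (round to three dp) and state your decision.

t = -1.928; fail to reject H0

H0: μ_d = 0; H1: μ_d ≠ 0 (paired t-test on the differences, two-sided).
t = d̄/(s_d/√n) = -27.77/(55.79/√15) = -1.928
df = n − 1 = 14
Two-sided p-value ≈ 0.074
Since p ≈ 0.074 > α = 0.05, fail to reject H0; the data do not provide sufficient evidence against H0.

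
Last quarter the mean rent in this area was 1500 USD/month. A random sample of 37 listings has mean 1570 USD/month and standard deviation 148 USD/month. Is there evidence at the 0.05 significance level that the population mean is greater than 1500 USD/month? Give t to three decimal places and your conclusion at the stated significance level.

H0: μ = 1500; H1: μ > 1500 (one-sample t-test, right-tailed).
t = (x̄ − μ₀)/(s/√n) = (1570 − 1500)/(148/√37) = 2.877
df = n − 1 = 36
p-value = P(T ≥ 2.877) ≈ 0.003
Since p ≈ 0.003 < α = 0.05, reject H0; the evidence is statistically significant.

t = 2.877; reject H0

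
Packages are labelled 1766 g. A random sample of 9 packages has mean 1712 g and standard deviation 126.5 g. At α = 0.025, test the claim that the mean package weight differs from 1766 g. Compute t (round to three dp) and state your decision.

H0: μ = 1766; H1: μ ≠ 1766 (one-sample t-test, two-sided).
t = (x̄ − μ₀)/(s/√n) = (1712 − 1766)/(126.5/√9) = -1.281
df = n − 1 = 8
Two-sided p-value ≈ 0.2362
Since p ≈ 0.2362 > α = 0.025, fail to reject H0; the evidence is not statistically significant.

t = -1.281; fail to reject H0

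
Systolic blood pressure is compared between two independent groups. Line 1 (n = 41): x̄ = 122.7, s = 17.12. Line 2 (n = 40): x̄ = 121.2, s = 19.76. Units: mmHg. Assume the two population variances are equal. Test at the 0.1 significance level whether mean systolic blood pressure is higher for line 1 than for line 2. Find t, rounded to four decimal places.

0.3654

Let group 1 = line 1, group 2 = line 2. H0: μ_1 = μ_2; H1: μ_1 > μ_2 (two-sample pooled-variance t-test, right-tailed).
s_p² = [(41−1)·17.12² + (40−1)·19.76²]/(41+40−2) = 341.16
t = (122.7 − 121.2)/√[341.16·(1/41 + 1/40)] = 0.3654
df = n₁ + n₂ − 2 = 79
p-value = P(T ≥ 0.3654) ≈ 0.358
Since p ≈ 0.358 > α = 0.1, fail to reject H0; the data do not provide sufficient evidence against H0.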